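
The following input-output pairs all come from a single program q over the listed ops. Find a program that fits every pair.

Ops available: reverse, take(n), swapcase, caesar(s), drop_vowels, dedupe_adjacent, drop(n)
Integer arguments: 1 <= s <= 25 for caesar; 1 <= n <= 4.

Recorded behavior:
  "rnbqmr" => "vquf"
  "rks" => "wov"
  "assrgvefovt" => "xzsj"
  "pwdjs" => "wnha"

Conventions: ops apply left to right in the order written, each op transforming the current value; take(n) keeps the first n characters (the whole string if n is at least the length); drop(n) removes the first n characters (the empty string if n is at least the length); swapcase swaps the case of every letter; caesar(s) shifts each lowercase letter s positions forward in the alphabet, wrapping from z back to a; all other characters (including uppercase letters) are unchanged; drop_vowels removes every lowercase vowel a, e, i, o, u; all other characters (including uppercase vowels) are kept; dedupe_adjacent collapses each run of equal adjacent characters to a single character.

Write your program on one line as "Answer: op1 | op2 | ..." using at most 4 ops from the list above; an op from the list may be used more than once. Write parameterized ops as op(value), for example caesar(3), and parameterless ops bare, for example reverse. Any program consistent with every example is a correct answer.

reverse | dedupe_adjacent | caesar(4) | take(4)

Check, running the answer program on each example:
  "rnbqmr" -> "rmqbnr" -> "rmqbnr" -> "vqufrv" -> "vquf"
  "rks" -> "skr" -> "skr" -> "wov" -> "wov"
  "assrgvefovt" -> "tvofevgrssa" -> "tvofevgrsa" -> "xzsjizkvwe" -> "xzsj"
  "pwdjs" -> "sjdwp" -> "sjdwp" -> "wnhat" -> "wnha"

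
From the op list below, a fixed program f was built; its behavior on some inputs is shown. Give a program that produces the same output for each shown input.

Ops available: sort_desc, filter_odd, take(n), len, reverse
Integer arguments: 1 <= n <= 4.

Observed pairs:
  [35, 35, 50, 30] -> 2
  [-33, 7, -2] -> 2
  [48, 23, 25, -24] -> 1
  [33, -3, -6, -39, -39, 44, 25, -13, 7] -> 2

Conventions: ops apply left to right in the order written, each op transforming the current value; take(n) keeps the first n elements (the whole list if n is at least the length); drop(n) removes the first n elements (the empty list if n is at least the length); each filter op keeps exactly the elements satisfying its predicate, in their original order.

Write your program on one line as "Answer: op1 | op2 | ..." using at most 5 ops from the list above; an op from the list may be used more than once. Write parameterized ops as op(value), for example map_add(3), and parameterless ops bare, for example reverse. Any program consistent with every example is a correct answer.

take(2) | reverse | filter_odd | sort_desc | len

Check, running the answer program on each example:
  [35, 35, 50, 30] -> [35, 35] -> [35, 35] -> [35, 35] -> [35, 35] -> 2
  [-33, 7, -2] -> [-33, 7] -> [7, -33] -> [7, -33] -> [7, -33] -> 2
  [48, 23, 25, -24] -> [48, 23] -> [23, 48] -> [23] -> [23] -> 1
  [33, -3, -6, -39, -39, 44, 25, -13, 7] -> [33, -3] -> [-3, 33] -> [-3, 33] -> [33, -3] -> 2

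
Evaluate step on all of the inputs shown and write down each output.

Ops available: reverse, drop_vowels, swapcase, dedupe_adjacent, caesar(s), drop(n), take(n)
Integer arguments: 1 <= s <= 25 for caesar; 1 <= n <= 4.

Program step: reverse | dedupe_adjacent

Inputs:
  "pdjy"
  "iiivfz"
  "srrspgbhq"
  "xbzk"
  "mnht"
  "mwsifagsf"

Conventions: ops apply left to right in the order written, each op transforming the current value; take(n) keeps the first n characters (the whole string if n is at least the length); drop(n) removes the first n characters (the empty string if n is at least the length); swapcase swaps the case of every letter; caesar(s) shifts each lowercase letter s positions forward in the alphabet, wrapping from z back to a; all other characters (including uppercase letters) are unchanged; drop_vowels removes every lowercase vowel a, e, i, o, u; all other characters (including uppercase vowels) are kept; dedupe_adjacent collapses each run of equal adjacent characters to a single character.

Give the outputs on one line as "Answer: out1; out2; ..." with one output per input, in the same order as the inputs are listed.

"yjdp"; "zfvi"; "qhbgpsrs"; "kzbx"; "thnm"; "fsgafiswm"

Execution, op by op:
  "pdjy" -> "yjdp" -> "yjdp"
  "iiivfz" -> "zfviii" -> "zfvi"
  "srrspgbhq" -> "qhbgpsrrs" -> "qhbgpsrs"
  "xbzk" -> "kzbx" -> "kzbx"
  "mnht" -> "thnm" -> "thnm"
  "mwsifagsf" -> "fsgafiswm" -> "fsgafiswm"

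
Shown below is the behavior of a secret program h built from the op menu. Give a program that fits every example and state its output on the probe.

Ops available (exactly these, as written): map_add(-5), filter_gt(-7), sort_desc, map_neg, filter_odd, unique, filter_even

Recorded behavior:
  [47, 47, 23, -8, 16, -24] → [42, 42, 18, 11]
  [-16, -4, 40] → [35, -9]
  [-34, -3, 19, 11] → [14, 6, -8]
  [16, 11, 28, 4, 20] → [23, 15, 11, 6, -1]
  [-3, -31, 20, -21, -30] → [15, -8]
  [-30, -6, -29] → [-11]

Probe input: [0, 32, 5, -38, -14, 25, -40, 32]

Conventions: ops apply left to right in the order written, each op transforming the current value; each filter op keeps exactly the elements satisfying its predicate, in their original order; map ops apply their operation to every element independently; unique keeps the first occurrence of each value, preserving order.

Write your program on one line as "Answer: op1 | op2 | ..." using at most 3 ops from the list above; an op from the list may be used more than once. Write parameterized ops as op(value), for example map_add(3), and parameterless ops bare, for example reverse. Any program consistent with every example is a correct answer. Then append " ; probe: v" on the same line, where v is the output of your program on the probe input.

sort_desc | filter_gt(-7) | map_add(-5) ; probe: [27, 27, 20, 0, -5]

Check, running the answer program on each example:
  [47, 47, 23, -8, 16, -24] -> [47, 47, 23, 16, -8, -24] -> [47, 47, 23, 16] -> [42, 42, 18, 11]
  [-16, -4, 40] -> [40, -4, -16] -> [40, -4] -> [35, -9]
  [-34, -3, 19, 11] -> [19, 11, -3, -34] -> [19, 11, -3] -> [14, 6, -8]
  [16, 11, 28, 4, 20] -> [28, 20, 16, 11, 4] -> [28, 20, 16, 11, 4] -> [23, 15, 11, 6, -1]
  [-3, -31, 20, -21, -30] -> [20, -3, -21, -30, -31] -> [20, -3] -> [15, -8]
  [-30, -6, -29] -> [-6, -29, -30] -> [-6] -> [-11]
  probe: [0, 32, 5, -38, -14, 25, -40, 32] -> [32, 32, 25, 5, 0, -14, -38, -40] -> [32, 32, 25, 5, 0] -> [27, 27, 20, 0, -5]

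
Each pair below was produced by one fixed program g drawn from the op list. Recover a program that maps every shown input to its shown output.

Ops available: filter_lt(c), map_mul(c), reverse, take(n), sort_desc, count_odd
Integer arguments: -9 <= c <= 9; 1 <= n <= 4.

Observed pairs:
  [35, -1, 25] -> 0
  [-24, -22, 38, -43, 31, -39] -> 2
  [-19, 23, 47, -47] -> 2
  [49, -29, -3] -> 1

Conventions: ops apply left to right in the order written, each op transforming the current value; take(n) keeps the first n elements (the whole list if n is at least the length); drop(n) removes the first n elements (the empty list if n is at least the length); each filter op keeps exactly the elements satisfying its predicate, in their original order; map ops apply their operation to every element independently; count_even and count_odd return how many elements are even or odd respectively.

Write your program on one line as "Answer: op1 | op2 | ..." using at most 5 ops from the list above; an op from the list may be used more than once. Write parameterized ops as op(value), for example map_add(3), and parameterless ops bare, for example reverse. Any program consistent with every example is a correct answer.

sort_desc | filter_lt(-9) | reverse | count_odd

Check, running the answer program on each example:
  [35, -1, 25] -> [35, 25, -1] -> [] -> [] -> 0
  [-24, -22, 38, -43, 31, -39] -> [38, 31, -22, -24, -39, -43] -> [-22, -24, -39, -43] -> [-43, -39, -24, -22] -> 2
  [-19, 23, 47, -47] -> [47, 23, -19, -47] -> [-19, -47] -> [-47, -19] -> 2
  [49, -29, -3] -> [49, -3, -29] -> [-29] -> [-29] -> 1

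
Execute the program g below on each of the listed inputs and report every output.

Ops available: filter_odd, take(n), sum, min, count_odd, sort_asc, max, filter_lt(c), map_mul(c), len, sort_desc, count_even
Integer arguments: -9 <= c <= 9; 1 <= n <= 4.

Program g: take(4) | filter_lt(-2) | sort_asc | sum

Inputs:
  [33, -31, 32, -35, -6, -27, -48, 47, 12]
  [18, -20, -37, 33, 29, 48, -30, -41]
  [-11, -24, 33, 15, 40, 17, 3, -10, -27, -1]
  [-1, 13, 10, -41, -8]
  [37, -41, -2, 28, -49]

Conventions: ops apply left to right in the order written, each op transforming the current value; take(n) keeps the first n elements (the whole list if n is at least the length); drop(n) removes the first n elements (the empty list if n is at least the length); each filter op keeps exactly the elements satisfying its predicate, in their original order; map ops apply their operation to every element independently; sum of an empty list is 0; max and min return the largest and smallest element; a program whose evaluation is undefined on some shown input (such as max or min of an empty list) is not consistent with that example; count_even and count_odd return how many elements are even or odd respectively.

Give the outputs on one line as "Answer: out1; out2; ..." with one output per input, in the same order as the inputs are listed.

-66; -57; -35; -41; -41

Execution, op by op:
  [33, -31, 32, -35, -6, -27, -48, 47, 12] -> [33, -31, 32, -35] -> [-31, -35] -> [-35, -31] -> -66
  [18, -20, -37, 33, 29, 48, -30, -41] -> [18, -20, -37, 33] -> [-20, -37] -> [-37, -20] -> -57
  [-11, -24, 33, 15, 40, 17, 3, -10, -27, -1] -> [-11, -24, 33, 15] -> [-11, -24] -> [-24, -11] -> -35
  [-1, 13, 10, -41, -8] -> [-1, 13, 10, -41] -> [-41] -> [-41] -> -41
  [37, -41, -2, 28, -49] -> [37, -41, -2, 28] -> [-41] -> [-41] -> -41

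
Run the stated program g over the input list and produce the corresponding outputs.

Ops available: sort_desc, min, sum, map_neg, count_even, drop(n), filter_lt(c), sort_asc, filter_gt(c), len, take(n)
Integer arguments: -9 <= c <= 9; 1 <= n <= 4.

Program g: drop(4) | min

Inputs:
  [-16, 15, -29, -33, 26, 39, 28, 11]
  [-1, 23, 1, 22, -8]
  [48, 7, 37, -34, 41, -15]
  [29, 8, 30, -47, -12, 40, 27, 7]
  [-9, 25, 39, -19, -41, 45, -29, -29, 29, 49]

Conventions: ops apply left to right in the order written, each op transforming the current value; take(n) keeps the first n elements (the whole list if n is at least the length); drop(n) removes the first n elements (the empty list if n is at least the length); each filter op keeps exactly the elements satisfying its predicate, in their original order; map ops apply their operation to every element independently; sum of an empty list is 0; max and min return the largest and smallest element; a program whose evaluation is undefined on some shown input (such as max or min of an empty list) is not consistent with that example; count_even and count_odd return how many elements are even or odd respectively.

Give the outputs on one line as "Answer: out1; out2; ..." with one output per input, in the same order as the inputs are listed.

Execution, op by op:
  [-16, 15, -29, -33, 26, 39, 28, 11] -> [26, 39, 28, 11] -> 11
  [-1, 23, 1, 22, -8] -> [-8] -> -8
  [48, 7, 37, -34, 41, -15] -> [41, -15] -> -15
  [29, 8, 30, -47, -12, 40, 27, 7] -> [-12, 40, 27, 7] -> -12
  [-9, 25, 39, -19, -41, 45, -29, -29, 29, 49] -> [-41, 45, -29, -29, 29, 49] -> -41

11; -8; -15; -12; -41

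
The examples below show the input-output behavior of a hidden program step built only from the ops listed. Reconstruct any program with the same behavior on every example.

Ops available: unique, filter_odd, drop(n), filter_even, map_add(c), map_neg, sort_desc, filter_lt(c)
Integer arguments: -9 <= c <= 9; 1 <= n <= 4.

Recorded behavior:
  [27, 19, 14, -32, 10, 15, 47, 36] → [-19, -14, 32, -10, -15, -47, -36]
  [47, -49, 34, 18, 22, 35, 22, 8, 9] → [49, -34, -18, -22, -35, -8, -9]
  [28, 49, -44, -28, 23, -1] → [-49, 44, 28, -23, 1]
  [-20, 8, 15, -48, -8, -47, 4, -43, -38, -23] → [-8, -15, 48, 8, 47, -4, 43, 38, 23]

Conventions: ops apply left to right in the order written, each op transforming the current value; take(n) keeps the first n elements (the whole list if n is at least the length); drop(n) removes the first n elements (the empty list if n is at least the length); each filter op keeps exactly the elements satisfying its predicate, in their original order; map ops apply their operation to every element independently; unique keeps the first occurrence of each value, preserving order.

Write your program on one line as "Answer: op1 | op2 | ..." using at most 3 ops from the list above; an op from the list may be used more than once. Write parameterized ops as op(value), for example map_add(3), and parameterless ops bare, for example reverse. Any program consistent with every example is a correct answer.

unique | map_neg | drop(1)

Check, running the answer program on each example:
  [27, 19, 14, -32, 10, 15, 47, 36] -> [27, 19, 14, -32, 10, 15, 47, 36] -> [-27, -19, -14, 32, -10, -15, -47, -36] -> [-19, -14, 32, -10, -15, -47, -36]
  [47, -49, 34, 18, 22, 35, 22, 8, 9] -> [47, -49, 34, 18, 22, 35, 8, 9] -> [-47, 49, -34, -18, -22, -35, -8, -9] -> [49, -34, -18, -22, -35, -8, -9]
  [28, 49, -44, -28, 23, -1] -> [28, 49, -44, -28, 23, -1] -> [-28, -49, 44, 28, -23, 1] -> [-49, 44, 28, -23, 1]
  [-20, 8, 15, -48, -8, -47, 4, -43, -38, -23] -> [-20, 8, 15, -48, -8, -47, 4, -43, -38, -23] -> [20, -8, -15, 48, 8, 47, -4, 43, 38, 23] -> [-8, -15, 48, 8, 47, -4, 43, 38, 23]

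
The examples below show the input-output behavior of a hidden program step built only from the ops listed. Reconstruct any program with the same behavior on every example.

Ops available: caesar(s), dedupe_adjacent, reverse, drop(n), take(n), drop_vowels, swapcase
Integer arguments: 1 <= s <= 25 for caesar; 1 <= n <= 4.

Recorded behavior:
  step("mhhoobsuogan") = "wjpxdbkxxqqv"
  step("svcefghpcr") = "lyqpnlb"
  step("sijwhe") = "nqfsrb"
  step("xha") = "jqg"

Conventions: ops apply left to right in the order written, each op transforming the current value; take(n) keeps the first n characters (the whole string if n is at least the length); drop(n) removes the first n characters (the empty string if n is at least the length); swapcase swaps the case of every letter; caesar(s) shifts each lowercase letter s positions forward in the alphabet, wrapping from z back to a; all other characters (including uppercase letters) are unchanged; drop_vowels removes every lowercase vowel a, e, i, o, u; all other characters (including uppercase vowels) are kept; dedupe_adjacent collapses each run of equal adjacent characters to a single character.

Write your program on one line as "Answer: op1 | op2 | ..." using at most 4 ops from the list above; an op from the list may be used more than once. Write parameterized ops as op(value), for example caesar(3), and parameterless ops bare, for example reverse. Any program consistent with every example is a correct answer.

reverse | caesar(9) | drop_vowels

Check, running the answer program on each example:
  "mhhoobsuogan" -> "nagousboohhm" -> "wjpxdbkxxqqv" -> "wjpxdbkxxqqv"
  "svcefghpcr" -> "rcphgfecvs" -> "alyqponleb" -> "lyqpnlb"
  "sijwhe" -> "ehwjis" -> "nqfsrb" -> "nqfsrb"
  "xha" -> "ahx" -> "jqg" -> "jqg"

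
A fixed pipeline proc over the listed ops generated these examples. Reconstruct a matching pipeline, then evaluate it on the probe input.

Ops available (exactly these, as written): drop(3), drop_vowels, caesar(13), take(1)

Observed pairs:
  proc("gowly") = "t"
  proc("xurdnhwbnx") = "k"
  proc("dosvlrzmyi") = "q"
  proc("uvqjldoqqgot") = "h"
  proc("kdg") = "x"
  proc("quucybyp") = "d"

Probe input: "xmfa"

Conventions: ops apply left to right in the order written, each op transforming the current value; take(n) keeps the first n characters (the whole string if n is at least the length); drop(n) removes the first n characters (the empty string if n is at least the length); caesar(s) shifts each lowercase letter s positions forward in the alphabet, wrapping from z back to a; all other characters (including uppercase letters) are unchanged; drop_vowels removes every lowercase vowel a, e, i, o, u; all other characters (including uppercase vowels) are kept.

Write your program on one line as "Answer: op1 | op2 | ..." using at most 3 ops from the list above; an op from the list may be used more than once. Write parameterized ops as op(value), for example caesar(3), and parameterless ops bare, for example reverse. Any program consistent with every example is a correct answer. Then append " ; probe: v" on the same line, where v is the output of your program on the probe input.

caesar(13) | take(1) ; probe: "k"

Check, running the answer program on each example:
  "gowly" -> "tbjyl" -> "t"
  "xurdnhwbnx" -> "kheqaujoak" -> "k"
  "dosvlrzmyi" -> "qbfiyemzlv" -> "q"
  "uvqjldoqqgot" -> "hidwyqbddtbg" -> "h"
  "kdg" -> "xqt" -> "x"
  "quucybyp" -> "dhhplolc" -> "d"
  probe: "xmfa" -> "kzsn" -> "k"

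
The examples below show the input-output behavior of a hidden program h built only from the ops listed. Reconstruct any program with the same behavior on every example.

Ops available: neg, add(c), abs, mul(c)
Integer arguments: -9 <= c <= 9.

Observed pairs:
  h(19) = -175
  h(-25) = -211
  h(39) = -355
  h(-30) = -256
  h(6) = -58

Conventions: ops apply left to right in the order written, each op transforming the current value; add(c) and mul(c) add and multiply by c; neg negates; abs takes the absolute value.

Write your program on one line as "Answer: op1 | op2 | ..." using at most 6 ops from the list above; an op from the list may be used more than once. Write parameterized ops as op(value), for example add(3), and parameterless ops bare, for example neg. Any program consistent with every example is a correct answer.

add(1) | mul(9) | abs | neg | add(5)

Check, running the answer program on each example:
  19 -> 20 -> 180 -> 180 -> -180 -> -175
  -25 -> -24 -> -216 -> 216 -> -216 -> -211
  39 -> 40 -> 360 -> 360 -> -360 -> -355
  -30 -> -29 -> -261 -> 261 -> -261 -> -256
  6 -> 7 -> 63 -> 63 -> -63 -> -58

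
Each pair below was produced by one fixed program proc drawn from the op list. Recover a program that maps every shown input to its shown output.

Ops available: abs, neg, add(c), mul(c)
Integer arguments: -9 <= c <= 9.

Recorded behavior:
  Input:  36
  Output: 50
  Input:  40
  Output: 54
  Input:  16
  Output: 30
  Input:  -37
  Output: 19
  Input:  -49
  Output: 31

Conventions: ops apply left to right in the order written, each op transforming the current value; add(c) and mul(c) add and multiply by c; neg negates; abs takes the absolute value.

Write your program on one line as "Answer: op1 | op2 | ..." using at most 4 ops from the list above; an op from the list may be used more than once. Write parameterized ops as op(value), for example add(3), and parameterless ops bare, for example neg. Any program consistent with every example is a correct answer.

add(8) | add(8) | abs | add(-2)

Check, running the answer program on each example:
  36 -> 44 -> 52 -> 52 -> 50
  40 -> 48 -> 56 -> 56 -> 54
  16 -> 24 -> 32 -> 32 -> 30
  -37 -> -29 -> -21 -> 21 -> 19
  -49 -> -41 -> -33 -> 33 -> 31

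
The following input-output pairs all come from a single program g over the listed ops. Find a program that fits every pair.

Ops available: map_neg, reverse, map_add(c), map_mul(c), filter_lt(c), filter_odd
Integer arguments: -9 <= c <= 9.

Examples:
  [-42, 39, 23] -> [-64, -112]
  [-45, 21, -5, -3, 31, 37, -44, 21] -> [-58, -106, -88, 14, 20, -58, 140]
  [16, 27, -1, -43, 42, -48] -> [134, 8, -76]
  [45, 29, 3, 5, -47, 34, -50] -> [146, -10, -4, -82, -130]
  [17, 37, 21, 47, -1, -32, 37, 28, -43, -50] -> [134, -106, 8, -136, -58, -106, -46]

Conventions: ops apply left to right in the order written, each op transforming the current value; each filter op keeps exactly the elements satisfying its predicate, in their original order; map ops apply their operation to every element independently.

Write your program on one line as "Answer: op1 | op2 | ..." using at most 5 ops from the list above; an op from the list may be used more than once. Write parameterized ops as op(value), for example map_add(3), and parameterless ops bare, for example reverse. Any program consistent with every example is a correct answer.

filter_odd | map_mul(-3) | reverse | map_add(5)

Check, running the answer program on each example:
  [-42, 39, 23] -> [39, 23] -> [-117, -69] -> [-69, -117] -> [-64, -112]
  [-45, 21, -5, -3, 31, 37, -44, 21] -> [-45, 21, -5, -3, 31, 37, 21] -> [135, -63, 15, 9, -93, -111, -63] -> [-63, -111, -93, 9, 15, -63, 135] -> [-58, -106, -88, 14, 20, -58, 140]
  [16, 27, -1, -43, 42, -48] -> [27, -1, -43] -> [-81, 3, 129] -> [129, 3, -81] -> [134, 8, -76]
  [45, 29, 3, 5, -47, 34, -50] -> [45, 29, 3, 5, -47] -> [-135, -87, -9, -15, 141] -> [141, -15, -9, -87, -135] -> [146, -10, -4, -82, -130]
  [17, 37, 21, 47, -1, -32, 37, 28, -43, -50] -> [17, 37, 21, 47, -1, 37, -43] -> [-51, -111, -63, -141, 3, -111, 129] -> [129, -111, 3, -141, -63, -111, -51] -> [134, -106, 8, -136, -58, -106, -46]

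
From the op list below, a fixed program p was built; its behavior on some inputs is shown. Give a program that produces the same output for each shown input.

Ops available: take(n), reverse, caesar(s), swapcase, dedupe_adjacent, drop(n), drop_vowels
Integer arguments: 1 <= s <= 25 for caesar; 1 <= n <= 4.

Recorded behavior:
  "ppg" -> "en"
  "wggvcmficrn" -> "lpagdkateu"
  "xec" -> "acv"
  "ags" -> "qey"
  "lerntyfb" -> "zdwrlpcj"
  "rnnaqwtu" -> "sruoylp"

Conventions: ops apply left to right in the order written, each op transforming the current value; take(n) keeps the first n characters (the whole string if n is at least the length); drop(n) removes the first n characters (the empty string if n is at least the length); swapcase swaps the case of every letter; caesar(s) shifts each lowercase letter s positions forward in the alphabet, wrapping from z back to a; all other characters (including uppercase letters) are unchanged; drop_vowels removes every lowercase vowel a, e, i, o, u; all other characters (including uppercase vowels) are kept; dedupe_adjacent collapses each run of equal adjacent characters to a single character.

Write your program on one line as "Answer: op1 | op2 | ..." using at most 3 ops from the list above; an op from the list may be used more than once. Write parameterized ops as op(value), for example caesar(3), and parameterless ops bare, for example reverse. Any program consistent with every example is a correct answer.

reverse | dedupe_adjacent | caesar(24)

Check, running the answer program on each example:
  "ppg" -> "gpp" -> "gp" -> "en"
  "wggvcmficrn" -> "nrcifmcvggw" -> "nrcifmcvgw" -> "lpagdkateu"
  "xec" -> "cex" -> "cex" -> "acv"
  "ags" -> "sga" -> "sga" -> "qey"
  "lerntyfb" -> "bfytnrel" -> "bfytnrel" -> "zdwrlpcj"
  "rnnaqwtu" -> "utwqannr" -> "utwqanr" -> "sruoylp"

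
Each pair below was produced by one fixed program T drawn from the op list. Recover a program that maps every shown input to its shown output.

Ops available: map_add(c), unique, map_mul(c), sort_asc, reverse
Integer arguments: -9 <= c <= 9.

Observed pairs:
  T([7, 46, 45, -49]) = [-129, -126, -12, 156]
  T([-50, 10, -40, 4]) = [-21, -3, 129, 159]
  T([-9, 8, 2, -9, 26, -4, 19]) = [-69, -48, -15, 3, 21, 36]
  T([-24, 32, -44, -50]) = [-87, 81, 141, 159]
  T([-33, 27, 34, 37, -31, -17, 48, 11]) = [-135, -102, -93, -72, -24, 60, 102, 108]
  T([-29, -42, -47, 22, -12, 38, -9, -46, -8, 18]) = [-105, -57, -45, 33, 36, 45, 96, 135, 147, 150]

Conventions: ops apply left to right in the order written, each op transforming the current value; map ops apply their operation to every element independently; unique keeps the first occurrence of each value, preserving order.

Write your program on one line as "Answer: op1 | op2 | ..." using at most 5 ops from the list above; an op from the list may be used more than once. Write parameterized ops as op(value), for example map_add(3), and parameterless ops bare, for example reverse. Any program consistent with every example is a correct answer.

reverse | unique | map_add(-3) | map_mul(-3) | sort_asc

Check, running the answer program on each example:
  [7, 46, 45, -49] -> [-49, 45, 46, 7] -> [-49, 45, 46, 7] -> [-52, 42, 43, 4] -> [156, -126, -129, -12] -> [-129, -126, -12, 156]
  [-50, 10, -40, 4] -> [4, -40, 10, -50] -> [4, -40, 10, -50] -> [1, -43, 7, -53] -> [-3, 129, -21, 159] -> [-21, -3, 129, 159]
  [-9, 8, 2, -9, 26, -4, 19] -> [19, -4, 26, -9, 2, 8, -9] -> [19, -4, 26, -9, 2, 8] -> [16, -7, 23, -12, -1, 5] -> [-48, 21, -69, 36, 3, -15] -> [-69, -48, -15, 3, 21, 36]
  [-24, 32, -44, -50] -> [-50, -44, 32, -24] -> [-50, -44, 32, -24] -> [-53, -47, 29, -27] -> [159, 141, -87, 81] -> [-87, 81, 141, 159]
  [-33, 27, 34, 37, -31, -17, 48, 11] -> [11, 48, -17, -31, 37, 34, 27, -33] -> [11, 48, -17, -31, 37, 34, 27, -33] -> [8, 45, -20, -34, 34, 31, 24, -36] -> [-24, -135, 60, 102, -102, -93, -72, 108] -> [-135, -102, -93, -72, -24, 60, 102, 108]
  [-29, -42, -47, 22, -12, 38, -9, -46, -8, 18] -> [18, -8, -46, -9, 38, -12, 22, -47, -42, -29] -> [18, -8, -46, -9, 38, -12, 22, -47, -42, -29] -> [15, -11, -49, -12, 35, -15, 19, -50, -45, -32] -> [-45, 33, 147, 36, -105, 45, -57, 150, 135, 96] -> [-105, -57, -45, 33, 36, 45, 96, 135, 147, 150]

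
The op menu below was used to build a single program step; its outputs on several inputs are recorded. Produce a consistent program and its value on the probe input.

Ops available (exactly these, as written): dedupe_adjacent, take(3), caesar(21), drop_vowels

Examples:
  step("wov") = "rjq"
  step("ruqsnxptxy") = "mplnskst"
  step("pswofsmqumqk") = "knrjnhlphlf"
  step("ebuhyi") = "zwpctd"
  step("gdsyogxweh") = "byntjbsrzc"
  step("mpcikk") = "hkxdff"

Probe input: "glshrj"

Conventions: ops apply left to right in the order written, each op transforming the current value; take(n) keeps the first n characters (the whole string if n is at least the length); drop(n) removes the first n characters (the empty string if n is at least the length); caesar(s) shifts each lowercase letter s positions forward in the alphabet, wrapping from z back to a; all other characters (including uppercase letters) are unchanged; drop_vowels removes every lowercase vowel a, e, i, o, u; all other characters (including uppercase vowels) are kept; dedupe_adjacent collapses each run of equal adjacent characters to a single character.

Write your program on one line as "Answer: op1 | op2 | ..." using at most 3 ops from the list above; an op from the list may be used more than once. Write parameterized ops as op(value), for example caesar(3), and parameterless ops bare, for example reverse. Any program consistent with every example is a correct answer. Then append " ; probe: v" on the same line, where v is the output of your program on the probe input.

caesar(21) | drop_vowels ; probe: "bgncm"

Check, running the answer program on each example:
  "wov" -> "rjq" -> "rjq"
  "ruqsnxptxy" -> "mplniskost" -> "mplnskst"
  "pswofsmqumqk" -> "knrjanhlphlf" -> "knrjnhlphlf"
  "ebuhyi" -> "zwpctd" -> "zwpctd"
  "gdsyogxweh" -> "byntjbsrzc" -> "byntjbsrzc"
  "mpcikk" -> "hkxdff" -> "hkxdff"
  probe: "glshrj" -> "bgncme" -> "bgncm"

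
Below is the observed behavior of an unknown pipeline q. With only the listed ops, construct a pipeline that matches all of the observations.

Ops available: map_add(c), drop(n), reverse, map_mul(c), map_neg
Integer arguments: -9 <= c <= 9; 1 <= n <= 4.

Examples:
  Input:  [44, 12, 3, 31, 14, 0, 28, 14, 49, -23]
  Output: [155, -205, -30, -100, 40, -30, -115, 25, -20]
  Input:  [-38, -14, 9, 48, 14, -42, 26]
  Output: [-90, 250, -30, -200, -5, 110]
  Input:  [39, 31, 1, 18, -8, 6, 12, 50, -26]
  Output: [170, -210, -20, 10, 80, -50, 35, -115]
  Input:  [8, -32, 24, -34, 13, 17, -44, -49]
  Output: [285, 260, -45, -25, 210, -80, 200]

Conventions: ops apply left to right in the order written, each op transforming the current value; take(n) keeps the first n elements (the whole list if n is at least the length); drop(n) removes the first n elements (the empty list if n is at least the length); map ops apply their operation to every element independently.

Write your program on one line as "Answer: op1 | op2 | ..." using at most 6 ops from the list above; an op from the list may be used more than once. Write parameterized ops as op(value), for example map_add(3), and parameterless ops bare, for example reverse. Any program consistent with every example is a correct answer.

drop(1) | map_add(-8) | map_mul(-5) | map_neg | reverse | map_neg

Check, running the answer program on each example:
  [44, 12, 3, 31, 14, 0, 28, 14, 49, -23] -> [12, 3, 31, 14, 0, 28, 14, 49, -23] -> [4, -5, 23, 6, -8, 20, 6, 41, -31] -> [-20, 25, -115, -30, 40, -100, -30, -205, 155] -> [20, -25, 115, 30, -40, 100, 30, 205, -155] -> [-155, 205, 30, 100, -40, 30, 115, -25, 20] -> [155, -205, -30, -100, 40, -30, -115, 25, -20]
  [-38, -14, 9, 48, 14, -42, 26] -> [-14, 9, 48, 14, -42, 26] -> [-22, 1, 40, 6, -50, 18] -> [110, -5, -200, -30, 250, -90] -> [-110, 5, 200, 30, -250, 90] -> [90, -250, 30, 200, 5, -110] -> [-90, 250, -30, -200, -5, 110]
  [39, 31, 1, 18, -8, 6, 12, 50, -26] -> [31, 1, 18, -8, 6, 12, 50, -26] -> [23, -7, 10, -16, -2, 4, 42, -34] -> [-115, 35, -50, 80, 10, -20, -210, 170] -> [115, -35, 50, -80, -10, 20, 210, -170] -> [-170, 210, 20, -10, -80, 50, -35, 115] -> [170, -210, -20, 10, 80, -50, 35, -115]
  [8, -32, 24, -34, 13, 17, -44, -49] -> [-32, 24, -34, 13, 17, -44, -49] -> [-40, 16, -42, 5, 9, -52, -57] -> [200, -80, 210, -25, -45, 260, 285] -> [-200, 80, -210, 25, 45, -260, -285] -> [-285, -260, 45, 25, -210, 80, -200] -> [285, 260, -45, -25, 210, -80, 200]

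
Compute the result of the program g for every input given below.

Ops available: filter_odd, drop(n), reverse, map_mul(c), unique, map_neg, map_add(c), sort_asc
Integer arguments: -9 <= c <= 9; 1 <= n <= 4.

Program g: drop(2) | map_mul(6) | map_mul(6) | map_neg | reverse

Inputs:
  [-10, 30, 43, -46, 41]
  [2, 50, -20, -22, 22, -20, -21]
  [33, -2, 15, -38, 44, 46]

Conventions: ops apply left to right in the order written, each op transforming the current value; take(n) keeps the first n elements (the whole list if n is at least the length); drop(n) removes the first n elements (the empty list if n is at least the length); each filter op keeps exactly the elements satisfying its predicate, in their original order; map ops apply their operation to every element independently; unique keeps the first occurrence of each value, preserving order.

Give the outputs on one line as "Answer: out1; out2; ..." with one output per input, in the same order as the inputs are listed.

Execution, op by op:
  [-10, 30, 43, -46, 41] -> [43, -46, 41] -> [258, -276, 246] -> [1548, -1656, 1476] -> [-1548, 1656, -1476] -> [-1476, 1656, -1548]
  [2, 50, -20, -22, 22, -20, -21] -> [-20, -22, 22, -20, -21] -> [-120, -132, 132, -120, -126] -> [-720, -792, 792, -720, -756] -> [720, 792, -792, 720, 756] -> [756, 720, -792, 792, 720]
  [33, -2, 15, -38, 44, 46] -> [15, -38, 44, 46] -> [90, -228, 264, 276] -> [540, -1368, 1584, 1656] -> [-540, 1368, -1584, -1656] -> [-1656, -1584, 1368, -540]

[-1476, 1656, -1548]; [756, 720, -792, 792, 720]; [-1656, -1584, 1368, -540]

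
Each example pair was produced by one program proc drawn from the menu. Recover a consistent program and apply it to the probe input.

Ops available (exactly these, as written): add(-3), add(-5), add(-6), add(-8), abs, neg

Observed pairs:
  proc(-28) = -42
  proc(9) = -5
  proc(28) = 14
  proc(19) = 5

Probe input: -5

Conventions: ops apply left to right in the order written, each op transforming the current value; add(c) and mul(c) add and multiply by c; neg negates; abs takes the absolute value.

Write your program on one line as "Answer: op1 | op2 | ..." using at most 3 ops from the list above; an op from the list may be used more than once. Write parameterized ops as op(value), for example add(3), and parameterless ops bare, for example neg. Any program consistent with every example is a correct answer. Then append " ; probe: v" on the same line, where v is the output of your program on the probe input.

add(-6) | add(-8) ; probe: -19

Check, running the answer program on each example:
  -28 -> -34 -> -42
  9 -> 3 -> -5
  28 -> 22 -> 14
  19 -> 13 -> 5
  probe: -5 -> -11 -> -19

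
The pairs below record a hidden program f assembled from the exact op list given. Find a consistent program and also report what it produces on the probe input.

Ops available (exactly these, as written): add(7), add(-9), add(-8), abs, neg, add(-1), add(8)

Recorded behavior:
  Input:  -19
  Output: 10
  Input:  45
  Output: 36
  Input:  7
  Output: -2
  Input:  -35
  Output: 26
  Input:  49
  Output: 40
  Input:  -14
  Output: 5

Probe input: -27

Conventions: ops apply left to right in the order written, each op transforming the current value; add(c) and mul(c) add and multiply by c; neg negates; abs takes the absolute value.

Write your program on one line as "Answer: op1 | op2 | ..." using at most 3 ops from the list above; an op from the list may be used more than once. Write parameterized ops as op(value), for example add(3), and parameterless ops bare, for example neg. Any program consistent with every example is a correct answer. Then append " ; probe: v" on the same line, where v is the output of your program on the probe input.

neg | abs | add(-9) ; probe: 18

Check, running the answer program on each example:
  -19 -> 19 -> 19 -> 10
  45 -> -45 -> 45 -> 36
  7 -> -7 -> 7 -> -2
  -35 -> 35 -> 35 -> 26
  49 -> -49 -> 49 -> 40
  -14 -> 14 -> 14 -> 5
  probe: -27 -> 27 -> 27 -> 18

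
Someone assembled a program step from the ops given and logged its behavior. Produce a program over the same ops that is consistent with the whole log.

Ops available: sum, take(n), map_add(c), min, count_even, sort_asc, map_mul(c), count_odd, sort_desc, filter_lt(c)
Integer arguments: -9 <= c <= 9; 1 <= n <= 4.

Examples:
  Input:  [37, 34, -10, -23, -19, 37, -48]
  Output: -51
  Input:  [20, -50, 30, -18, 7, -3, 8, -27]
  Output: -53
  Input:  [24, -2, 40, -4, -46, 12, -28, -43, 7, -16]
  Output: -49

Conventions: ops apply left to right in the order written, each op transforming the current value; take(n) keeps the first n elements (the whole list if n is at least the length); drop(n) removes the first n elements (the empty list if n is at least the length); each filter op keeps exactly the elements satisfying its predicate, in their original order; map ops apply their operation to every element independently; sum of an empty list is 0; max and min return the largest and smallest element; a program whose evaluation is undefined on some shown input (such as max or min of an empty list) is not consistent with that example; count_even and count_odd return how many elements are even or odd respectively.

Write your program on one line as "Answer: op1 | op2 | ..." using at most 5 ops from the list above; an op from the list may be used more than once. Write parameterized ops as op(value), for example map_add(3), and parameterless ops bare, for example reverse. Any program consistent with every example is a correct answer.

filter_lt(-3) | sort_desc | map_add(-3) | min

Check, running the answer program on each example:
  [37, 34, -10, -23, -19, 37, -48] -> [-10, -23, -19, -48] -> [-10, -19, -23, -48] -> [-13, -22, -26, -51] -> -51
  [20, -50, 30, -18, 7, -3, 8, -27] -> [-50, -18, -27] -> [-18, -27, -50] -> [-21, -30, -53] -> -53
  [24, -2, 40, -4, -46, 12, -28, -43, 7, -16] -> [-4, -46, -28, -43, -16] -> [-4, -16, -28, -43, -46] -> [-7, -19, -31, -46, -49] -> -49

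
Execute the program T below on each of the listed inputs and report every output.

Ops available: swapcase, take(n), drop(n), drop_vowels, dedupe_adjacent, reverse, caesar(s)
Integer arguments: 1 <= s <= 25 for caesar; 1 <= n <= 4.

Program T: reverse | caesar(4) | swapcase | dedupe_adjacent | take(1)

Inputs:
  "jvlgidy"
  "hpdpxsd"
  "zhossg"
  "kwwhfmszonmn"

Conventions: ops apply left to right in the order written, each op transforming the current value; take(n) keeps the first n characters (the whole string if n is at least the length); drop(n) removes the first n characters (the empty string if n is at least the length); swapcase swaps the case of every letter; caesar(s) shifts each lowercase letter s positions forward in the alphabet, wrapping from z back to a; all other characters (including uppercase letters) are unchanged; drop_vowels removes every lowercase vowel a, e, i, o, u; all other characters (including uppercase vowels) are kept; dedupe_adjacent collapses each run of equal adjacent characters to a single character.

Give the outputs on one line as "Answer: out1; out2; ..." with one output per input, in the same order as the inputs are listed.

"C"; "H"; "K"; "R"

Execution, op by op:
  "jvlgidy" -> "ydiglvj" -> "chmkpzn" -> "CHMKPZN" -> "CHMKPZN" -> "C"
  "hpdpxsd" -> "dsxpdph" -> "hwbthtl" -> "HWBTHTL" -> "HWBTHTL" -> "H"
  "zhossg" -> "gssohz" -> "kwwsld" -> "KWWSLD" -> "KWSLD" -> "K"
  "kwwhfmszonmn" -> "nmnozsmfhwwk" -> "rqrsdwqjlaao" -> "RQRSDWQJLAAO" -> "RQRSDWQJLAO" -> "R"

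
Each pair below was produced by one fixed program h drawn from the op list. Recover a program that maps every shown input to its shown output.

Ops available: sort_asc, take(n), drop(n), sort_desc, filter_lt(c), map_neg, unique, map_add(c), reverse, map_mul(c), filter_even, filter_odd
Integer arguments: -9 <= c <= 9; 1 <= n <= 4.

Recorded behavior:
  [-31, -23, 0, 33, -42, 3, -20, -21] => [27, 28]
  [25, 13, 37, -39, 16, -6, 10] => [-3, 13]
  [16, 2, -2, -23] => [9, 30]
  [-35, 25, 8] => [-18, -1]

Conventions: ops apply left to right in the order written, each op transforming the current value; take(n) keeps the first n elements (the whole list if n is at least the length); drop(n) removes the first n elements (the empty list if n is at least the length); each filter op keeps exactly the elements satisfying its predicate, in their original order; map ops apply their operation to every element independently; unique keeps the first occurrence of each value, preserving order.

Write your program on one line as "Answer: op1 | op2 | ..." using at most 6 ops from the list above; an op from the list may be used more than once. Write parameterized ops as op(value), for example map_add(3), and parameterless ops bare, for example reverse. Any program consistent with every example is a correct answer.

reverse | take(2) | sort_desc | map_neg | map_add(7)

Check, running the answer program on each example:
  [-31, -23, 0, 33, -42, 3, -20, -21] -> [-21, -20, 3, -42, 33, 0, -23, -31] -> [-21, -20] -> [-20, -21] -> [20, 21] -> [27, 28]
  [25, 13, 37, -39, 16, -6, 10] -> [10, -6, 16, -39, 37, 13, 25] -> [10, -6] -> [10, -6] -> [-10, 6] -> [-3, 13]
  [16, 2, -2, -23] -> [-23, -2, 2, 16] -> [-23, -2] -> [-2, -23] -> [2, 23] -> [9, 30]
  [-35, 25, 8] -> [8, 25, -35] -> [8, 25] -> [25, 8] -> [-25, -8] -> [-18, -1]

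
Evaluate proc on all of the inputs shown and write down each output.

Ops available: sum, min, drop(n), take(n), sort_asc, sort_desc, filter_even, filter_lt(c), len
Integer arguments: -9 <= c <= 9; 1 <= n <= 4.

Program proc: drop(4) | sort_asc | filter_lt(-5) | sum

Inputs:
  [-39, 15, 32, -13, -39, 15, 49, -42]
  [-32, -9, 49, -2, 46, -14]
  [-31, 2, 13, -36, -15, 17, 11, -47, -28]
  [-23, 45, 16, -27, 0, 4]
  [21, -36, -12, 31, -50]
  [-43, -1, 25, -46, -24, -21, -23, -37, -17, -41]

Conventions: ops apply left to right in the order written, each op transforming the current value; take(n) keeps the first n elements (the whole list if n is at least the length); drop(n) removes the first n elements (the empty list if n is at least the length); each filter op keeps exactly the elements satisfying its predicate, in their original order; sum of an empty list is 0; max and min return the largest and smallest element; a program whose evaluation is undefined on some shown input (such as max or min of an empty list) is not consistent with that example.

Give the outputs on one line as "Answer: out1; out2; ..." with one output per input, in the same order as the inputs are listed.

Execution, op by op:
  [-39, 15, 32, -13, -39, 15, 49, -42] -> [-39, 15, 49, -42] -> [-42, -39, 15, 49] -> [-42, -39] -> -81
  [-32, -9, 49, -2, 46, -14] -> [46, -14] -> [-14, 46] -> [-14] -> -14
  [-31, 2, 13, -36, -15, 17, 11, -47, -28] -> [-15, 17, 11, -47, -28] -> [-47, -28, -15, 11, 17] -> [-47, -28, -15] -> -90
  [-23, 45, 16, -27, 0, 4] -> [0, 4] -> [0, 4] -> [] -> 0
  [21, -36, -12, 31, -50] -> [-50] -> [-50] -> [-50] -> -50
  [-43, -1, 25, -46, -24, -21, -23, -37, -17, -41] -> [-24, -21, -23, -37, -17, -41] -> [-41, -37, -24, -23, -21, -17] -> [-41, -37, -24, -23, -21, -17] -> -163

-81; -14; -90; 0; -50; -163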